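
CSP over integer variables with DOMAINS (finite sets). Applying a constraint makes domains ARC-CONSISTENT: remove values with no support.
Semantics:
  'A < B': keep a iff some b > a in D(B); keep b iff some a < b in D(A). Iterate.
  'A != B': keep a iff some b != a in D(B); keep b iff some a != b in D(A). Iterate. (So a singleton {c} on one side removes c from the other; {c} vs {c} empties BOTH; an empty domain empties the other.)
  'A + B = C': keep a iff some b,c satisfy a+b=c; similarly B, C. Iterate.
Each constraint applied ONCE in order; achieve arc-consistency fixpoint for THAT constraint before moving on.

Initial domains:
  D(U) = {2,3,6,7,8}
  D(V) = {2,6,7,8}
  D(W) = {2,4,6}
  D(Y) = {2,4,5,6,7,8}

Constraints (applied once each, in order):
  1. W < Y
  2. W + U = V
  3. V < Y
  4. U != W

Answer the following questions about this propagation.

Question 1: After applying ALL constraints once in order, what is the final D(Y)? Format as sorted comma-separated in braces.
Constraint 1 (W < Y) on D(W)={2,4,6} D(Y)={2,4,5,6,7,8}: Y {2,4,5,6,7,8}->{4,5,6,7,8}
Constraint 2 (W + U = V) on D(W)={2,4,6} D(U)={2,3,6,7,8} D(V)={2,6,7,8}: U {2,3,6,7,8}->{2,3,6}; V {2,6,7,8}->{6,7,8}
Constraint 3 (V < Y) on D(V)={6,7,8} D(Y)={4,5,6,7,8}: V {6,7,8}->{6,7}; Y {4,5,6,7,8}->{7,8}
Constraint 4 (U != W) on D(U)={2,3,6} D(W)={2,4,6}: no change
So after all 4 constraints: D(Y) = {7,8}

Answer: {7,8}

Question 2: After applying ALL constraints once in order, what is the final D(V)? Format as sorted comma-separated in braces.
Constraint 1 (W < Y) on D(W)={2,4,6} D(Y)={2,4,5,6,7,8}: Y {2,4,5,6,7,8}->{4,5,6,7,8}
Constraint 2 (W + U = V) on D(W)={2,4,6} D(U)={2,3,6,7,8} D(V)={2,6,7,8}: U {2,3,6,7,8}->{2,3,6}; V {2,6,7,8}->{6,7,8}
Constraint 3 (V < Y) on D(V)={6,7,8} D(Y)={4,5,6,7,8}: V {6,7,8}->{6,7}; Y {4,5,6,7,8}->{7,8}
Constraint 4 (U != W) on D(U)={2,3,6} D(W)={2,4,6}: no change
So after all 4 constraints: D(V) = {6,7}

Answer: {6,7}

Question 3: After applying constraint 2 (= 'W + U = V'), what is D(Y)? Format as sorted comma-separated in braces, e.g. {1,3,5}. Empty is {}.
Constraint 1 (W < Y) on D(W)={2,4,6} D(Y)={2,4,5,6,7,8}: Y {2,4,5,6,7,8}->{4,5,6,7,8}
Constraint 2 (W + U = V) on D(W)={2,4,6} D(U)={2,3,6,7,8} D(V)={2,6,7,8}: U {2,3,6,7,8}->{2,3,6}; V {2,6,7,8}->{6,7,8}
So after constraint 2: D(Y) = {4,5,6,7,8}

Answer: {4,5,6,7,8}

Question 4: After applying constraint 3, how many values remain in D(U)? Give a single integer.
Answer: 3

Derivation:
Constraint 1 (W < Y) on D(W)={2,4,6} D(Y)={2,4,5,6,7,8}: Y {2,4,5,6,7,8}->{4,5,6,7,8}
Constraint 2 (W + U = V) on D(W)={2,4,6} D(U)={2,3,6,7,8} D(V)={2,6,7,8}: U {2,3,6,7,8}->{2,3,6}; V {2,6,7,8}->{6,7,8}
Constraint 3 (V < Y) on D(V)={6,7,8} D(Y)={4,5,6,7,8}: V {6,7,8}->{6,7}; Y {4,5,6,7,8}->{7,8}
So after constraint 3: D(U)={2,3,6}, size = 3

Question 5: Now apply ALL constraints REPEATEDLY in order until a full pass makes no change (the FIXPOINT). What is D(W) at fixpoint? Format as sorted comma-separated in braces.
pass 0 (initial): D(W)={2,4,6}
pass 1: U {2,3,6,7,8}->{2,3,6}; V {2,6,7,8}->{6,7}; Y {2,4,5,6,7,8}->{7,8}
pass 2: U {2,3,6}->{2,3}; W {2,4,6}->{4}
pass 3: no change
Fixpoint after 3 passes: D(W) = {4}

Answer: {4}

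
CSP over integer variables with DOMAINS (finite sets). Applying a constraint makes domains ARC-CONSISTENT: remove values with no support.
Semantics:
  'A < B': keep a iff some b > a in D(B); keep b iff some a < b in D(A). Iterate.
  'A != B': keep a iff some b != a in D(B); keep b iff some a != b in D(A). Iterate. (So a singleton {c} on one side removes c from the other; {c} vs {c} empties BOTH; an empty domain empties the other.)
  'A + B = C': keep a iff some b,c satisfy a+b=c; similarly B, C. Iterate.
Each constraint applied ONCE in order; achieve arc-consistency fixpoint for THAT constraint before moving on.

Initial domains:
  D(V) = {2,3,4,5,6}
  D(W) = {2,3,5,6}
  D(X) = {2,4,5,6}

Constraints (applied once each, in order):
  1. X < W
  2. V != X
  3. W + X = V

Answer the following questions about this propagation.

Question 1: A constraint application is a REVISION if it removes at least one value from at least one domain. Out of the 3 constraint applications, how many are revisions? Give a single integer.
Constraint 1 (X < W) on D(X)={2,4,5,6} D(W)={2,3,5,6}: X {2,4,5,6}->{2,4,5}; W {2,3,5,6}->{3,5,6} => REVISION
Constraint 2 (V != X) on D(V)={2,3,4,5,6} D(X)={2,4,5}: no change => not a revision
Constraint 3 (W + X = V) on D(W)={3,5,6} D(X)={2,4,5} D(V)={2,3,4,5,6}: W {3,5,6}->{3}; X {2,4,5}->{2}; V {2,3,4,5,6}->{5} => REVISION
Total revisions = 2

Answer: 2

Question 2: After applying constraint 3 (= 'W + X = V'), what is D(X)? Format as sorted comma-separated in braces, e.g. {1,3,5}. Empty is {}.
Answer: {2}

Derivation:
Constraint 1 (X < W) on D(X)={2,4,5,6} D(W)={2,3,5,6}: X {2,4,5,6}->{2,4,5}; W {2,3,5,6}->{3,5,6}
Constraint 2 (V != X) on D(V)={2,3,4,5,6} D(X)={2,4,5}: no change
Constraint 3 (W + X = V) on D(W)={3,5,6} D(X)={2,4,5} D(V)={2,3,4,5,6}: W {3,5,6}->{3}; X {2,4,5}->{2}; V {2,3,4,5,6}->{5}
So after constraint 3: D(X) = {2}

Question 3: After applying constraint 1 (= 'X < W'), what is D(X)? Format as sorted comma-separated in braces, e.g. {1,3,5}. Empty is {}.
Answer: {2,4,5}

Derivation:
Constraint 1 (X < W) on D(X)={2,4,5,6} D(W)={2,3,5,6}: X {2,4,5,6}->{2,4,5}; W {2,3,5,6}->{3,5,6}
So after constraint 1: D(X) = {2,4,5}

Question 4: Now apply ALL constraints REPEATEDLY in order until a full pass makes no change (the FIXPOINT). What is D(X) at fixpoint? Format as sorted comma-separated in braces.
pass 0 (initial): D(X)={2,4,5,6}
pass 1: V {2,3,4,5,6}->{5}; W {2,3,5,6}->{3}; X {2,4,5,6}->{2}
pass 2: no change
Fixpoint after 2 passes: D(X) = {2}

Answer: {2}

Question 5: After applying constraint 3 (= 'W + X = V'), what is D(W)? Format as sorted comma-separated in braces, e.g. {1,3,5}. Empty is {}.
Answer: {3}

Derivation:
Constraint 1 (X < W) on D(X)={2,4,5,6} D(W)={2,3,5,6}: X {2,4,5,6}->{2,4,5}; W {2,3,5,6}->{3,5,6}
Constraint 2 (V != X) on D(V)={2,3,4,5,6} D(X)={2,4,5}: no change
Constraint 3 (W + X = V) on D(W)={3,5,6} D(X)={2,4,5} D(V)={2,3,4,5,6}: W {3,5,6}->{3}; X {2,4,5}->{2}; V {2,3,4,5,6}->{5}
So after constraint 3: D(W) = {3}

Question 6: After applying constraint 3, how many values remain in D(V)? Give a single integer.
Constraint 1 (X < W) on D(X)={2,4,5,6} D(W)={2,3,5,6}: X {2,4,5,6}->{2,4,5}; W {2,3,5,6}->{3,5,6}
Constraint 2 (V != X) on D(V)={2,3,4,5,6} D(X)={2,4,5}: no change
Constraint 3 (W + X = V) on D(W)={3,5,6} D(X)={2,4,5} D(V)={2,3,4,5,6}: W {3,5,6}->{3}; X {2,4,5}->{2}; V {2,3,4,5,6}->{5}
So after constraint 3: D(V)={5}, size = 1

Answer: 1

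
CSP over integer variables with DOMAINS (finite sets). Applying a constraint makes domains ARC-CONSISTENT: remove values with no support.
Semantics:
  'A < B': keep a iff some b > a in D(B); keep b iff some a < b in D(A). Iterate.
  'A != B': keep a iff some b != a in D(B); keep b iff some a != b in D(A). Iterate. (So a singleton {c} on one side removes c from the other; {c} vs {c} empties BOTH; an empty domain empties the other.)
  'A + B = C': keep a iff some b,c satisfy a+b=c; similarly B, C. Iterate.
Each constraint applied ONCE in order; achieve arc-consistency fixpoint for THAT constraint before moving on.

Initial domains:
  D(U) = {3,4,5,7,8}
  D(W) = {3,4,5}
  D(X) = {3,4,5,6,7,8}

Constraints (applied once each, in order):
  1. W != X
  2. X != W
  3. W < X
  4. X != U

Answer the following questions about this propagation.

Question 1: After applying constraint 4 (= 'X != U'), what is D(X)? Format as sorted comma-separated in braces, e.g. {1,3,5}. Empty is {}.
Answer: {4,5,6,7,8}

Derivation:
Constraint 1 (W != X) on D(W)={3,4,5} D(X)={3,4,5,6,7,8}: no change
Constraint 2 (X != W) on D(X)={3,4,5,6,7,8} D(W)={3,4,5}: no change
Constraint 3 (W < X) on D(W)={3,4,5} D(X)={3,4,5,6,7,8}: X {3,4,5,6,7,8}->{4,5,6,7,8}
Constraint 4 (X != U) on D(X)={4,5,6,7,8} D(U)={3,4,5,7,8}: no change
So after constraint 4: D(X) = {4,5,6,7,8}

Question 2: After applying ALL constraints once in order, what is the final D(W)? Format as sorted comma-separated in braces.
Answer: {3,4,5}

Derivation:
Constraint 1 (W != X) on D(W)={3,4,5} D(X)={3,4,5,6,7,8}: no change
Constraint 2 (X != W) on D(X)={3,4,5,6,7,8} D(W)={3,4,5}: no change
Constraint 3 (W < X) on D(W)={3,4,5} D(X)={3,4,5,6,7,8}: X {3,4,5,6,7,8}->{4,5,6,7,8}
Constraint 4 (X != U) on D(X)={4,5,6,7,8} D(U)={3,4,5,7,8}: no change
So after all 4 constraints: D(W) = {3,4,5}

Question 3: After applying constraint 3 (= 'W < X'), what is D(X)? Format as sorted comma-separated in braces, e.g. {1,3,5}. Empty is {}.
Constraint 1 (W != X) on D(W)={3,4,5} D(X)={3,4,5,6,7,8}: no change
Constraint 2 (X != W) on D(X)={3,4,5,6,7,8} D(W)={3,4,5}: no change
Constraint 3 (W < X) on D(W)={3,4,5} D(X)={3,4,5,6,7,8}: X {3,4,5,6,7,8}->{4,5,6,7,8}
So after constraint 3: D(X) = {4,5,6,7,8}

Answer: {4,5,6,7,8}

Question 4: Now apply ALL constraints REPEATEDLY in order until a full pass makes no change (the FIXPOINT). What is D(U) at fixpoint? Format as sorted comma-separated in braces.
Answer: {3,4,5,7,8}

Derivation:
pass 0 (initial): D(U)={3,4,5,7,8}
pass 1: X {3,4,5,6,7,8}->{4,5,6,7,8}
pass 2: no change
Fixpoint after 2 passes: D(U) = {3,4,5,7,8}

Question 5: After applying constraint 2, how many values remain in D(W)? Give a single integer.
Constraint 1 (W != X) on D(W)={3,4,5} D(X)={3,4,5,6,7,8}: no change
Constraint 2 (X != W) on D(X)={3,4,5,6,7,8} D(W)={3,4,5}: no change
So after constraint 2: D(W)={3,4,5}, size = 3

Answer: 3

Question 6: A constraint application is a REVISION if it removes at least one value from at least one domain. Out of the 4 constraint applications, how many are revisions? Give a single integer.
Constraint 1 (W != X) on D(W)={3,4,5} D(X)={3,4,5,6,7,8}: no change => not a revision
Constraint 2 (X != W) on D(X)={3,4,5,6,7,8} D(W)={3,4,5}: no change => not a revision
Constraint 3 (W < X) on D(W)={3,4,5} D(X)={3,4,5,6,7,8}: X {3,4,5,6,7,8}->{4,5,6,7,8} => REVISION
Constraint 4 (X != U) on D(X)={4,5,6,7,8} D(U)={3,4,5,7,8}: no change => not a revision
Total revisions = 1

Answer: 1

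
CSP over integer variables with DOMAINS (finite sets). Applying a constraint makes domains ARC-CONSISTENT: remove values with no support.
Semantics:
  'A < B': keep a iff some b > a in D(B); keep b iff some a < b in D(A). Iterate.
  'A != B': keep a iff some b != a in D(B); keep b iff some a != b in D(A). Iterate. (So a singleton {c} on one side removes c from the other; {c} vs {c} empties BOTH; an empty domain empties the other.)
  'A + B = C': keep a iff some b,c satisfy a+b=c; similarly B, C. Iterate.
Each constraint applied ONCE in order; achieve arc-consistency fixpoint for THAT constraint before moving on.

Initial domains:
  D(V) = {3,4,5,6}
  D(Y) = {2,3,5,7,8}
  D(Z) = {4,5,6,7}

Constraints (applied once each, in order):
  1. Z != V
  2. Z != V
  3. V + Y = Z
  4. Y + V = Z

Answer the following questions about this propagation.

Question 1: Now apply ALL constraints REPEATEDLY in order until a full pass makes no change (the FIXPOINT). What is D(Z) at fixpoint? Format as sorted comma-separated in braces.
Answer: {5,6,7}

Derivation:
pass 0 (initial): D(Z)={4,5,6,7}
pass 1: V {3,4,5,6}->{3,4,5}; Y {2,3,5,7,8}->{2,3}; Z {4,5,6,7}->{5,6,7}
pass 2: no change
Fixpoint after 2 passes: D(Z) = {5,6,7}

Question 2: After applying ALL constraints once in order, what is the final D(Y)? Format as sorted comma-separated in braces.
Answer: {2,3}

Derivation:
Constraint 1 (Z != V) on D(Z)={4,5,6,7} D(V)={3,4,5,6}: no change
Constraint 2 (Z != V) on D(Z)={4,5,6,7} D(V)={3,4,5,6}: no change
Constraint 3 (V + Y = Z) on D(V)={3,4,5,6} D(Y)={2,3,5,7,8} D(Z)={4,5,6,7}: V {3,4,5,6}->{3,4,5}; Y {2,3,5,7,8}->{2,3}; Z {4,5,6,7}->{5,6,7}
Constraint 4 (Y + V = Z) on D(Y)={2,3} D(V)={3,4,5} D(Z)={5,6,7}: no change
So after all 4 constraints: D(Y) = {2,3}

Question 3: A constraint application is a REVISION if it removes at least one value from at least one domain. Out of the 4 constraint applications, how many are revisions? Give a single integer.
Constraint 1 (Z != V) on D(Z)={4,5,6,7} D(V)={3,4,5,6}: no change => not a revision
Constraint 2 (Z != V) on D(Z)={4,5,6,7} D(V)={3,4,5,6}: no change => not a revision
Constraint 3 (V + Y = Z) on D(V)={3,4,5,6} D(Y)={2,3,5,7,8} D(Z)={4,5,6,7}: V {3,4,5,6}->{3,4,5}; Y {2,3,5,7,8}->{2,3}; Z {4,5,6,7}->{5,6,7} => REVISION
Constraint 4 (Y + V = Z) on D(Y)={2,3} D(V)={3,4,5} D(Z)={5,6,7}: no change => not a revision
Total revisions = 1

Answer: 1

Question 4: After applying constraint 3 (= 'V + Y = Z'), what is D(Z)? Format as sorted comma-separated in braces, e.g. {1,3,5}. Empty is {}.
Answer: {5,6,7}

Derivation:
Constraint 1 (Z != V) on D(Z)={4,5,6,7} D(V)={3,4,5,6}: no change
Constraint 2 (Z != V) on D(Z)={4,5,6,7} D(V)={3,4,5,6}: no change
Constraint 3 (V + Y = Z) on D(V)={3,4,5,6} D(Y)={2,3,5,7,8} D(Z)={4,5,6,7}: V {3,4,5,6}->{3,4,5}; Y {2,3,5,7,8}->{2,3}; Z {4,5,6,7}->{5,6,7}
So after constraint 3: D(Z) = {5,6,7}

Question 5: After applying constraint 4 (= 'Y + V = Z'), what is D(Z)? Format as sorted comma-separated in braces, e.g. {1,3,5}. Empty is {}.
Constraint 1 (Z != V) on D(Z)={4,5,6,7} D(V)={3,4,5,6}: no change
Constraint 2 (Z != V) on D(Z)={4,5,6,7} D(V)={3,4,5,6}: no change
Constraint 3 (V + Y = Z) on D(V)={3,4,5,6} D(Y)={2,3,5,7,8} D(Z)={4,5,6,7}: V {3,4,5,6}->{3,4,5}; Y {2,3,5,7,8}->{2,3}; Z {4,5,6,7}->{5,6,7}
Constraint 4 (Y + V = Z) on D(Y)={2,3} D(V)={3,4,5} D(Z)={5,6,7}: no change
So after constraint 4: D(Z) = {5,6,7}

Answer: {5,6,7}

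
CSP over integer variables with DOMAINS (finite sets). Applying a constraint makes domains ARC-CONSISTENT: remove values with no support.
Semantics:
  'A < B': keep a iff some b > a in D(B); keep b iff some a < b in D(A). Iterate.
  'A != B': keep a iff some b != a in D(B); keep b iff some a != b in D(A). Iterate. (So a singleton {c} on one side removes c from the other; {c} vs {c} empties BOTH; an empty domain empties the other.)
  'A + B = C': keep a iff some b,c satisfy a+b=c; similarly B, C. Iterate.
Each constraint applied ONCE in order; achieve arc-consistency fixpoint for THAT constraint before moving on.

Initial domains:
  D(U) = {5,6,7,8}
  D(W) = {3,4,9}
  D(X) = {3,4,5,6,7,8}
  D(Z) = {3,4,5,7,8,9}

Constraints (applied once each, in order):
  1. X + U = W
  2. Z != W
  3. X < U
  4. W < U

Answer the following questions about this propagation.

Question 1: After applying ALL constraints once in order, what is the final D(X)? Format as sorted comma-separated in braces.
Answer: {3,4}

Derivation:
Constraint 1 (X + U = W) on D(X)={3,4,5,6,7,8} D(U)={5,6,7,8} D(W)={3,4,9}: X {3,4,5,6,7,8}->{3,4}; U {5,6,7,8}->{5,6}; W {3,4,9}->{9}
Constraint 2 (Z != W) on D(Z)={3,4,5,7,8,9} D(W)={9}: Z {3,4,5,7,8,9}->{3,4,5,7,8}
Constraint 3 (X < U) on D(X)={3,4} D(U)={5,6}: no change
Constraint 4 (W < U) on D(W)={9} D(U)={5,6}: W {9}->{}; U {5,6}->{}
So after all 4 constraints: D(X) = {3,4}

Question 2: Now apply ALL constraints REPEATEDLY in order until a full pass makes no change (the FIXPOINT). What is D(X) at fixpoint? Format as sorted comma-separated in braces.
Answer: {}

Derivation:
pass 0 (initial): D(X)={3,4,5,6,7,8}
pass 1: U {5,6,7,8}->{}; W {3,4,9}->{}; X {3,4,5,6,7,8}->{3,4}; Z {3,4,5,7,8,9}->{3,4,5,7,8}
pass 2: X {3,4}->{}; Z {3,4,5,7,8}->{}
pass 3: no change
Fixpoint after 3 passes: D(X) = {}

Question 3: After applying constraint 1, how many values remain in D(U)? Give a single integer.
Constraint 1 (X + U = W) on D(X)={3,4,5,6,7,8} D(U)={5,6,7,8} D(W)={3,4,9}: X {3,4,5,6,7,8}->{3,4}; U {5,6,7,8}->{5,6}; W {3,4,9}->{9}
So after constraint 1: D(U)={5,6}, size = 2

Answer: 2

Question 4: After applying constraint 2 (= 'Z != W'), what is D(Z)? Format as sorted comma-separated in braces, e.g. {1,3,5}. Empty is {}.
Constraint 1 (X + U = W) on D(X)={3,4,5,6,7,8} D(U)={5,6,7,8} D(W)={3,4,9}: X {3,4,5,6,7,8}->{3,4}; U {5,6,7,8}->{5,6}; W {3,4,9}->{9}
Constraint 2 (Z != W) on D(Z)={3,4,5,7,8,9} D(W)={9}: Z {3,4,5,7,8,9}->{3,4,5,7,8}
So after constraint 2: D(Z) = {3,4,5,7,8}

Answer: {3,4,5,7,8}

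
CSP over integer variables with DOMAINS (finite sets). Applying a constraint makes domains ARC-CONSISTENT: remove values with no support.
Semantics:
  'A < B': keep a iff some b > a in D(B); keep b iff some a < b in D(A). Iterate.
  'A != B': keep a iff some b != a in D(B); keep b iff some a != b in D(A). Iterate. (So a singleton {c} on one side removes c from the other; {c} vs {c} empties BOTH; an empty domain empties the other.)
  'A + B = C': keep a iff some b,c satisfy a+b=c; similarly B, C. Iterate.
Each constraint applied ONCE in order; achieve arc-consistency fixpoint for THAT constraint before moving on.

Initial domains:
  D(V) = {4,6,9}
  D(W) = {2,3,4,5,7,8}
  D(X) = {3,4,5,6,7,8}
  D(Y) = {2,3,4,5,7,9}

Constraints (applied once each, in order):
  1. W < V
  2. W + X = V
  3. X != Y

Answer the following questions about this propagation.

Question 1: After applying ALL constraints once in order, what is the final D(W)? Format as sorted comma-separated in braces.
Constraint 1 (W < V) on D(W)={2,3,4,5,7,8} D(V)={4,6,9}: no change
Constraint 2 (W + X = V) on D(W)={2,3,4,5,7,8} D(X)={3,4,5,6,7,8} D(V)={4,6,9}: W {2,3,4,5,7,8}->{2,3,4,5}; X {3,4,5,6,7,8}->{3,4,5,6,7}; V {4,6,9}->{6,9}
Constraint 3 (X != Y) on D(X)={3,4,5,6,7} D(Y)={2,3,4,5,7,9}: no change
So after all 3 constraints: D(W) = {2,3,4,5}

Answer: {2,3,4,5}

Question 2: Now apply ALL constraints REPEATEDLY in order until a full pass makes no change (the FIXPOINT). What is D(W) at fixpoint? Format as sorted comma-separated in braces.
pass 0 (initial): D(W)={2,3,4,5,7,8}
pass 1: V {4,6,9}->{6,9}; W {2,3,4,5,7,8}->{2,3,4,5}; X {3,4,5,6,7,8}->{3,4,5,6,7}
pass 2: no change
Fixpoint after 2 passes: D(W) = {2,3,4,5}

Answer: {2,3,4,5}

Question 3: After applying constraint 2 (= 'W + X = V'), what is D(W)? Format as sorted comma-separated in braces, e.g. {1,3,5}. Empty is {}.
Constraint 1 (W < V) on D(W)={2,3,4,5,7,8} D(V)={4,6,9}: no change
Constraint 2 (W + X = V) on D(W)={2,3,4,5,7,8} D(X)={3,4,5,6,7,8} D(V)={4,6,9}: W {2,3,4,5,7,8}->{2,3,4,5}; X {3,4,5,6,7,8}->{3,4,5,6,7}; V {4,6,9}->{6,9}
So after constraint 2: D(W) = {2,3,4,5}

Answer: {2,3,4,5}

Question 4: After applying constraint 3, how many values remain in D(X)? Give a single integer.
Constraint 1 (W < V) on D(W)={2,3,4,5,7,8} D(V)={4,6,9}: no change
Constraint 2 (W + X = V) on D(W)={2,3,4,5,7,8} D(X)={3,4,5,6,7,8} D(V)={4,6,9}: W {2,3,4,5,7,8}->{2,3,4,5}; X {3,4,5,6,7,8}->{3,4,5,6,7}; V {4,6,9}->{6,9}
Constraint 3 (X != Y) on D(X)={3,4,5,6,7} D(Y)={2,3,4,5,7,9}: no change
So after constraint 3: D(X)={3,4,5,6,7}, size = 5

Answer: 5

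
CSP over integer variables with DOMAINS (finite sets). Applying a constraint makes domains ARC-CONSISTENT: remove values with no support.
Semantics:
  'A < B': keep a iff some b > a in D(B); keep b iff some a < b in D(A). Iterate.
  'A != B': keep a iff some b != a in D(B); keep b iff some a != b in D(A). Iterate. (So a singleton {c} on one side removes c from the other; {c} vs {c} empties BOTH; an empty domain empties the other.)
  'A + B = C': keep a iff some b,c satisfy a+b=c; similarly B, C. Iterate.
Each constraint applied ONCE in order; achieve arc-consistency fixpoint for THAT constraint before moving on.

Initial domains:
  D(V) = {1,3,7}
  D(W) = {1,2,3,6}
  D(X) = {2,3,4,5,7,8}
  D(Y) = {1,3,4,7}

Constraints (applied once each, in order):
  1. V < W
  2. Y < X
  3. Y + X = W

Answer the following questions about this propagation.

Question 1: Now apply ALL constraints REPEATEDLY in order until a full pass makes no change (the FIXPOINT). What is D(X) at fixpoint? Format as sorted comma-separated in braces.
Answer: {2,3,5}

Derivation:
pass 0 (initial): D(X)={2,3,4,5,7,8}
pass 1: V {1,3,7}->{1,3}; W {1,2,3,6}->{3,6}; X {2,3,4,5,7,8}->{2,3,5}; Y {1,3,4,7}->{1,3,4}
pass 2: no change
Fixpoint after 2 passes: D(X) = {2,3,5}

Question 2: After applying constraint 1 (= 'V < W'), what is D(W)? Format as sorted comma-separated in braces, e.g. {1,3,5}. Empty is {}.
Constraint 1 (V < W) on D(V)={1,3,7} D(W)={1,2,3,6}: V {1,3,7}->{1,3}; W {1,2,3,6}->{2,3,6}
So after constraint 1: D(W) = {2,3,6}

Answer: {2,3,6}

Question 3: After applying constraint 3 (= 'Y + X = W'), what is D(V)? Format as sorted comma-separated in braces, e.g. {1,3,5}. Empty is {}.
Constraint 1 (V < W) on D(V)={1,3,7} D(W)={1,2,3,6}: V {1,3,7}->{1,3}; W {1,2,3,6}->{2,3,6}
Constraint 2 (Y < X) on D(Y)={1,3,4,7} D(X)={2,3,4,5,7,8}: no change
Constraint 3 (Y + X = W) on D(Y)={1,3,4,7} D(X)={2,3,4,5,7,8} D(W)={2,3,6}: Y {1,3,4,7}->{1,3,4}; X {2,3,4,5,7,8}->{2,3,5}; W {2,3,6}->{3,6}
So after constraint 3: D(V) = {1,3}

Answer: {1,3}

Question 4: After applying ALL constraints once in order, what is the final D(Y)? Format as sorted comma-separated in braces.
Constraint 1 (V < W) on D(V)={1,3,7} D(W)={1,2,3,6}: V {1,3,7}->{1,3}; W {1,2,3,6}->{2,3,6}
Constraint 2 (Y < X) on D(Y)={1,3,4,7} D(X)={2,3,4,5,7,8}: no change
Constraint 3 (Y + X = W) on D(Y)={1,3,4,7} D(X)={2,3,4,5,7,8} D(W)={2,3,6}: Y {1,3,4,7}->{1,3,4}; X {2,3,4,5,7,8}->{2,3,5}; W {2,3,6}->{3,6}
So after all 3 constraints: D(Y) = {1,3,4}

Answer: {1,3,4}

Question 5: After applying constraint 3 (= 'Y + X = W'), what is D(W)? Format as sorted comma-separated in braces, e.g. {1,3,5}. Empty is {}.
Constraint 1 (V < W) on D(V)={1,3,7} D(W)={1,2,3,6}: V {1,3,7}->{1,3}; W {1,2,3,6}->{2,3,6}
Constraint 2 (Y < X) on D(Y)={1,3,4,7} D(X)={2,3,4,5,7,8}: no change
Constraint 3 (Y + X = W) on D(Y)={1,3,4,7} D(X)={2,3,4,5,7,8} D(W)={2,3,6}: Y {1,3,4,7}->{1,3,4}; X {2,3,4,5,7,8}->{2,3,5}; W {2,3,6}->{3,6}
So after constraint 3: D(W) = {3,6}

Answer: {3,6}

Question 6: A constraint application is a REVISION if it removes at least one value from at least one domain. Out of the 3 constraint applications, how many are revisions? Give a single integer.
Answer: 2

Derivation:
Constraint 1 (V < W) on D(V)={1,3,7} D(W)={1,2,3,6}: V {1,3,7}->{1,3}; W {1,2,3,6}->{2,3,6} => REVISION
Constraint 2 (Y < X) on D(Y)={1,3,4,7} D(X)={2,3,4,5,7,8}: no change => not a revision
Constraint 3 (Y + X = W) on D(Y)={1,3,4,7} D(X)={2,3,4,5,7,8} D(W)={2,3,6}: Y {1,3,4,7}->{1,3,4}; X {2,3,4,5,7,8}->{2,3,5}; W {2,3,6}->{3,6} => REVISION
Total revisions = 2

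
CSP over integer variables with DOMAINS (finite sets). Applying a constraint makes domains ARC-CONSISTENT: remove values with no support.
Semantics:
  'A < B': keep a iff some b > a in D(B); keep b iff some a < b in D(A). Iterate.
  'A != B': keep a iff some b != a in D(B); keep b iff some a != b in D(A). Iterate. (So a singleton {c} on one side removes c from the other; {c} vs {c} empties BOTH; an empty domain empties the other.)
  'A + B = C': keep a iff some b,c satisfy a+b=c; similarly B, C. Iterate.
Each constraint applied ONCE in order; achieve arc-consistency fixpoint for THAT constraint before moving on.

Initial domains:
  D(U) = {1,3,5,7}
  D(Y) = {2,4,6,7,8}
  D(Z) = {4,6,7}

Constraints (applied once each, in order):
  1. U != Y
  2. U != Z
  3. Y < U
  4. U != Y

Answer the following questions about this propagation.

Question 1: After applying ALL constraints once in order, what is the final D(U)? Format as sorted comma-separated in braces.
Constraint 1 (U != Y) on D(U)={1,3,5,7} D(Y)={2,4,6,7,8}: no change
Constraint 2 (U != Z) on D(U)={1,3,5,7} D(Z)={4,6,7}: no change
Constraint 3 (Y < U) on D(Y)={2,4,6,7,8} D(U)={1,3,5,7}: Y {2,4,6,7,8}->{2,4,6}; U {1,3,5,7}->{3,5,7}
Constraint 4 (U != Y) on D(U)={3,5,7} D(Y)={2,4,6}: no change
So after all 4 constraints: D(U) = {3,5,7}

Answer: {3,5,7}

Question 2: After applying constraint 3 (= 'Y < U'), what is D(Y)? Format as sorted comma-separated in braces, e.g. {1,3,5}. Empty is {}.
Constraint 1 (U != Y) on D(U)={1,3,5,7} D(Y)={2,4,6,7,8}: no change
Constraint 2 (U != Z) on D(U)={1,3,5,7} D(Z)={4,6,7}: no change
Constraint 3 (Y < U) on D(Y)={2,4,6,7,8} D(U)={1,3,5,7}: Y {2,4,6,7,8}->{2,4,6}; U {1,3,5,7}->{3,5,7}
So after constraint 3: D(Y) = {2,4,6}

Answer: {2,4,6}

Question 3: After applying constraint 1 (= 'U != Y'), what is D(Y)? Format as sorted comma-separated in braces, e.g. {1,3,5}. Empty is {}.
Answer: {2,4,6,7,8}

Derivation:
Constraint 1 (U != Y) on D(U)={1,3,5,7} D(Y)={2,4,6,7,8}: no change
So after constraint 1: D(Y) = {2,4,6,7,8}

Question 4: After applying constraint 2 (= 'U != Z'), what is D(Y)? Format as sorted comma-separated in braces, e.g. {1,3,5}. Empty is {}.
Answer: {2,4,6,7,8}

Derivation:
Constraint 1 (U != Y) on D(U)={1,3,5,7} D(Y)={2,4,6,7,8}: no change
Constraint 2 (U != Z) on D(U)={1,3,5,7} D(Z)={4,6,7}: no change
So after constraint 2: D(Y) = {2,4,6,7,8}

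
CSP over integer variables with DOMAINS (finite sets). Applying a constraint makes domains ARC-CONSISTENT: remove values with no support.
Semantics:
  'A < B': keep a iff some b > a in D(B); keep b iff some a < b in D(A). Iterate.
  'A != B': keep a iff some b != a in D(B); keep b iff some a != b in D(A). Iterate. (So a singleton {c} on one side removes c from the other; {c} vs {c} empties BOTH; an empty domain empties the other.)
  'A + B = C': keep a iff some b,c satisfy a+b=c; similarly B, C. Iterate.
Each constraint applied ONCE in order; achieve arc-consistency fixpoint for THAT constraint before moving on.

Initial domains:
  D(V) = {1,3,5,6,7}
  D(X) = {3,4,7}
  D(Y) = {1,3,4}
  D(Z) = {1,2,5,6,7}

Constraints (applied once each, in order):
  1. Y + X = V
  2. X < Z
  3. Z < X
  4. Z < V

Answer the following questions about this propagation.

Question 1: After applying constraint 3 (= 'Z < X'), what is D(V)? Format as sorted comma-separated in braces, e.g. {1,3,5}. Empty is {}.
Constraint 1 (Y + X = V) on D(Y)={1,3,4} D(X)={3,4,7} D(V)={1,3,5,6,7}: X {3,4,7}->{3,4}; V {1,3,5,6,7}->{5,6,7}
Constraint 2 (X < Z) on D(X)={3,4} D(Z)={1,2,5,6,7}: Z {1,2,5,6,7}->{5,6,7}
Constraint 3 (Z < X) on D(Z)={5,6,7} D(X)={3,4}: Z {5,6,7}->{}; X {3,4}->{}
So after constraint 3: D(V) = {5,6,7}

Answer: {5,6,7}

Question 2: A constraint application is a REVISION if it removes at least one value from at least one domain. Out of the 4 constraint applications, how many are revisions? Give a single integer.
Constraint 1 (Y + X = V) on D(Y)={1,3,4} D(X)={3,4,7} D(V)={1,3,5,6,7}: X {3,4,7}->{3,4}; V {1,3,5,6,7}->{5,6,7} => REVISION
Constraint 2 (X < Z) on D(X)={3,4} D(Z)={1,2,5,6,7}: Z {1,2,5,6,7}->{5,6,7} => REVISION
Constraint 3 (Z < X) on D(Z)={5,6,7} D(X)={3,4}: Z {5,6,7}->{}; X {3,4}->{} => REVISION
Constraint 4 (Z < V) on D(Z)={} D(V)={5,6,7}: V {5,6,7}->{} => REVISION
Total revisions = 4

Answer: 4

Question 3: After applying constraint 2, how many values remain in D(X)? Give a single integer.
Answer: 2

Derivation:
Constraint 1 (Y + X = V) on D(Y)={1,3,4} D(X)={3,4,7} D(V)={1,3,5,6,7}: X {3,4,7}->{3,4}; V {1,3,5,6,7}->{5,6,7}
Constraint 2 (X < Z) on D(X)={3,4} D(Z)={1,2,5,6,7}: Z {1,2,5,6,7}->{5,6,7}
So after constraint 2: D(X)={3,4}, size = 2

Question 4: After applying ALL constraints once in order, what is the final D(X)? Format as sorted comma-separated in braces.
Answer: {}

Derivation:
Constraint 1 (Y + X = V) on D(Y)={1,3,4} D(X)={3,4,7} D(V)={1,3,5,6,7}: X {3,4,7}->{3,4}; V {1,3,5,6,7}->{5,6,7}
Constraint 2 (X < Z) on D(X)={3,4} D(Z)={1,2,5,6,7}: Z {1,2,5,6,7}->{5,6,7}
Constraint 3 (Z < X) on D(Z)={5,6,7} D(X)={3,4}: Z {5,6,7}->{}; X {3,4}->{}
Constraint 4 (Z < V) on D(Z)={} D(V)={5,6,7}: V {5,6,7}->{}
So after all 4 constraints: D(X) = {}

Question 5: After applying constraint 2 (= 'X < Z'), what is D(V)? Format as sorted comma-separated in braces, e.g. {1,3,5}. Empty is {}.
Answer: {5,6,7}

Derivation:
Constraint 1 (Y + X = V) on D(Y)={1,3,4} D(X)={3,4,7} D(V)={1,3,5,6,7}: X {3,4,7}->{3,4}; V {1,3,5,6,7}->{5,6,7}
Constraint 2 (X < Z) on D(X)={3,4} D(Z)={1,2,5,6,7}: Z {1,2,5,6,7}->{5,6,7}
So after constraint 2: D(V) = {5,6,7}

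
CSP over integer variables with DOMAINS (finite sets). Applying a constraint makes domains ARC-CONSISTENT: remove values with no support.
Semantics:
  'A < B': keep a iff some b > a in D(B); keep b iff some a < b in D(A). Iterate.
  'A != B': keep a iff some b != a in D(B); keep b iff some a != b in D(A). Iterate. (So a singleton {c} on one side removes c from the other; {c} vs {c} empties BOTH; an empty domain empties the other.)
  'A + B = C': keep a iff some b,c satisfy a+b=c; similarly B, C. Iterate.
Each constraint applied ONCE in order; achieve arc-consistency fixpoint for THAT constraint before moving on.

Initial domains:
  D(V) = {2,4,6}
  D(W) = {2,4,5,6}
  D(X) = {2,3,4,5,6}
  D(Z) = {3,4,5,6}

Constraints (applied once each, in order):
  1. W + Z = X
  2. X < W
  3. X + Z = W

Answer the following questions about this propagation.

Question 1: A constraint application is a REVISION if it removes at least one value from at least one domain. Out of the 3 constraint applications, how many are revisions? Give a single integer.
Constraint 1 (W + Z = X) on D(W)={2,4,5,6} D(Z)={3,4,5,6} D(X)={2,3,4,5,6}: W {2,4,5,6}->{2}; Z {3,4,5,6}->{3,4}; X {2,3,4,5,6}->{5,6} => REVISION
Constraint 2 (X < W) on D(X)={5,6} D(W)={2}: X {5,6}->{}; W {2}->{} => REVISION
Constraint 3 (X + Z = W) on D(X)={} D(Z)={3,4} D(W)={}: Z {3,4}->{} => REVISION
Total revisions = 3

Answer: 3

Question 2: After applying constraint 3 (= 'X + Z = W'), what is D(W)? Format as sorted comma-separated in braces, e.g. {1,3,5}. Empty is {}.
Answer: {}

Derivation:
Constraint 1 (W + Z = X) on D(W)={2,4,5,6} D(Z)={3,4,5,6} D(X)={2,3,4,5,6}: W {2,4,5,6}->{2}; Z {3,4,5,6}->{3,4}; X {2,3,4,5,6}->{5,6}
Constraint 2 (X < W) on D(X)={5,6} D(W)={2}: X {5,6}->{}; W {2}->{}
Constraint 3 (X + Z = W) on D(X)={} D(Z)={3,4} D(W)={}: Z {3,4}->{}
So after constraint 3: D(W) = {}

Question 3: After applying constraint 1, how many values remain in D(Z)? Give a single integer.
Answer: 2

Derivation:
Constraint 1 (W + Z = X) on D(W)={2,4,5,6} D(Z)={3,4,5,6} D(X)={2,3,4,5,6}: W {2,4,5,6}->{2}; Z {3,4,5,6}->{3,4}; X {2,3,4,5,6}->{5,6}
So after constraint 1: D(Z)={3,4}, size = 2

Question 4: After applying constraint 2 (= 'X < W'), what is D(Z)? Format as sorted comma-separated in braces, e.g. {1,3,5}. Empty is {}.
Answer: {3,4}

Derivation:
Constraint 1 (W + Z = X) on D(W)={2,4,5,6} D(Z)={3,4,5,6} D(X)={2,3,4,5,6}: W {2,4,5,6}->{2}; Z {3,4,5,6}->{3,4}; X {2,3,4,5,6}->{5,6}
Constraint 2 (X < W) on D(X)={5,6} D(W)={2}: X {5,6}->{}; W {2}->{}
So after constraint 2: D(Z) = {3,4}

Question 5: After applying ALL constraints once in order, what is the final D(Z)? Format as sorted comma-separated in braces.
Answer: {}

Derivation:
Constraint 1 (W + Z = X) on D(W)={2,4,5,6} D(Z)={3,4,5,6} D(X)={2,3,4,5,6}: W {2,4,5,6}->{2}; Z {3,4,5,6}->{3,4}; X {2,3,4,5,6}->{5,6}
Constraint 2 (X < W) on D(X)={5,6} D(W)={2}: X {5,6}->{}; W {2}->{}
Constraint 3 (X + Z = W) on D(X)={} D(Z)={3,4} D(W)={}: Z {3,4}->{}
So after all 3 constraints: D(Z) = {}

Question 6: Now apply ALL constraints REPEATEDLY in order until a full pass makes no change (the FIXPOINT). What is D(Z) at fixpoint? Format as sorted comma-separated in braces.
pass 0 (initial): D(Z)={3,4,5,6}
pass 1: W {2,4,5,6}->{}; X {2,3,4,5,6}->{}; Z {3,4,5,6}->{}
pass 2: no change
Fixpoint after 2 passes: D(Z) = {}

Answer: {}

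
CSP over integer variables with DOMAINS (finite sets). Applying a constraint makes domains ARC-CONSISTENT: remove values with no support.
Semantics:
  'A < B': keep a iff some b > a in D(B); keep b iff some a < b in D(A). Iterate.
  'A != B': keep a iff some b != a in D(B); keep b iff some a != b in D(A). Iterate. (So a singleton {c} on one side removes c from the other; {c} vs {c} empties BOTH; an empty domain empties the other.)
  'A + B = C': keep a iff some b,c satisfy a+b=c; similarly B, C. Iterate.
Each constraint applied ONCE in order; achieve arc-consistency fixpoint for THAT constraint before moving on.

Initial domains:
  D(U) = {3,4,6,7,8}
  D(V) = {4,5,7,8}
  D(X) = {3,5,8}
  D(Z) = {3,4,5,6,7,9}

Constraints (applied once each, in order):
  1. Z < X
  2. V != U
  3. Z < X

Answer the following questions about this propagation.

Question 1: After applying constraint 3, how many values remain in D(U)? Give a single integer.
Constraint 1 (Z < X) on D(Z)={3,4,5,6,7,9} D(X)={3,5,8}: Z {3,4,5,6,7,9}->{3,4,5,6,7}; X {3,5,8}->{5,8}
Constraint 2 (V != U) on D(V)={4,5,7,8} D(U)={3,4,6,7,8}: no change
Constraint 3 (Z < X) on D(Z)={3,4,5,6,7} D(X)={5,8}: no change
So after constraint 3: D(U)={3,4,6,7,8}, size = 5

Answer: 5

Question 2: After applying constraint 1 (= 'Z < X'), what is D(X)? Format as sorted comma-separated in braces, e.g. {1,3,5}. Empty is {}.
Answer: {5,8}

Derivation:
Constraint 1 (Z < X) on D(Z)={3,4,5,6,7,9} D(X)={3,5,8}: Z {3,4,5,6,7,9}->{3,4,5,6,7}; X {3,5,8}->{5,8}
So after constraint 1: D(X) = {5,8}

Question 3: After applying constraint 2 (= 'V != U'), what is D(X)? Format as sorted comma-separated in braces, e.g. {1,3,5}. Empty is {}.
Constraint 1 (Z < X) on D(Z)={3,4,5,6,7,9} D(X)={3,5,8}: Z {3,4,5,6,7,9}->{3,4,5,6,7}; X {3,5,8}->{5,8}
Constraint 2 (V != U) on D(V)={4,5,7,8} D(U)={3,4,6,7,8}: no change
So after constraint 2: D(X) = {5,8}

Answer: {5,8}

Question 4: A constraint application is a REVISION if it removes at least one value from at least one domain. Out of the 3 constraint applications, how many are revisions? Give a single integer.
Constraint 1 (Z < X) on D(Z)={3,4,5,6,7,9} D(X)={3,5,8}: Z {3,4,5,6,7,9}->{3,4,5,6,7}; X {3,5,8}->{5,8} => REVISION
Constraint 2 (V != U) on D(V)={4,5,7,8} D(U)={3,4,6,7,8}: no change => not a revision
Constraint 3 (Z < X) on D(Z)={3,4,5,6,7} D(X)={5,8}: no change => not a revision
Total revisions = 1

Answer: 1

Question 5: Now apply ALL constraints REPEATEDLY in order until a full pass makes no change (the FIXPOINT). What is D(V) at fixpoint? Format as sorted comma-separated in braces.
Answer: {4,5,7,8}

Derivation:
pass 0 (initial): D(V)={4,5,7,8}
pass 1: X {3,5,8}->{5,8}; Z {3,4,5,6,7,9}->{3,4,5,6,7}
pass 2: no change
Fixpoint after 2 passes: D(V) = {4,5,7,8}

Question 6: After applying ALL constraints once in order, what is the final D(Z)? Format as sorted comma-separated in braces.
Constraint 1 (Z < X) on D(Z)={3,4,5,6,7,9} D(X)={3,5,8}: Z {3,4,5,6,7,9}->{3,4,5,6,7}; X {3,5,8}->{5,8}
Constraint 2 (V != U) on D(V)={4,5,7,8} D(U)={3,4,6,7,8}: no change
Constraint 3 (Z < X) on D(Z)={3,4,5,6,7} D(X)={5,8}: no change
So after all 3 constraints: D(Z) = {3,4,5,6,7}

Answer: {3,4,5,6,7}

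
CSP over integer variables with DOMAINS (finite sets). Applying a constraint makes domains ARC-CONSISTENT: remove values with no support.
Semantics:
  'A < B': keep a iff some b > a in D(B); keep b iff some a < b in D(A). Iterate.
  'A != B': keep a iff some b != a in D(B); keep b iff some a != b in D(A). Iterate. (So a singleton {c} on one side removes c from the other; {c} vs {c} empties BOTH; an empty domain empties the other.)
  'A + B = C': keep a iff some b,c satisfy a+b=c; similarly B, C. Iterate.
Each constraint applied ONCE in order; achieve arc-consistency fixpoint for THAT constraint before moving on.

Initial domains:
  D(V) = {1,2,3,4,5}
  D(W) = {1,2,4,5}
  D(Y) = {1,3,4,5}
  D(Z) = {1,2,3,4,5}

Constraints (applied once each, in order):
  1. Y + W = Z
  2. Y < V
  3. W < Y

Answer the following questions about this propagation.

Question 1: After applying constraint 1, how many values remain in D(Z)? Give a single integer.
Answer: 4

Derivation:
Constraint 1 (Y + W = Z) on D(Y)={1,3,4,5} D(W)={1,2,4,5} D(Z)={1,2,3,4,5}: Y {1,3,4,5}->{1,3,4}; W {1,2,4,5}->{1,2,4}; Z {1,2,3,4,5}->{2,3,4,5}
So after constraint 1: D(Z)={2,3,4,5}, size = 4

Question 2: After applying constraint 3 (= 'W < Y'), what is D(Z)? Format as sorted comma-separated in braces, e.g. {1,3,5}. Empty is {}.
Constraint 1 (Y + W = Z) on D(Y)={1,3,4,5} D(W)={1,2,4,5} D(Z)={1,2,3,4,5}: Y {1,3,4,5}->{1,3,4}; W {1,2,4,5}->{1,2,4}; Z {1,2,3,4,5}->{2,3,4,5}
Constraint 2 (Y < V) on D(Y)={1,3,4} D(V)={1,2,3,4,5}: V {1,2,3,4,5}->{2,3,4,5}
Constraint 3 (W < Y) on D(W)={1,2,4} D(Y)={1,3,4}: W {1,2,4}->{1,2}; Y {1,3,4}->{3,4}
So after constraint 3: D(Z) = {2,3,4,5}

Answer: {2,3,4,5}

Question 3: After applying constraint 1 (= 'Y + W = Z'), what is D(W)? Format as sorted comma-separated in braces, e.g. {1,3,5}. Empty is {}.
Answer: {1,2,4}

Derivation:
Constraint 1 (Y + W = Z) on D(Y)={1,3,4,5} D(W)={1,2,4,5} D(Z)={1,2,3,4,5}: Y {1,3,4,5}->{1,3,4}; W {1,2,4,5}->{1,2,4}; Z {1,2,3,4,5}->{2,3,4,5}
So after constraint 1: D(W) = {1,2,4}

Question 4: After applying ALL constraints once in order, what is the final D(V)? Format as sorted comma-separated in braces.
Answer: {2,3,4,5}

Derivation:
Constraint 1 (Y + W = Z) on D(Y)={1,3,4,5} D(W)={1,2,4,5} D(Z)={1,2,3,4,5}: Y {1,3,4,5}->{1,3,4}; W {1,2,4,5}->{1,2,4}; Z {1,2,3,4,5}->{2,3,4,5}
Constraint 2 (Y < V) on D(Y)={1,3,4} D(V)={1,2,3,4,5}: V {1,2,3,4,5}->{2,3,4,5}
Constraint 3 (W < Y) on D(W)={1,2,4} D(Y)={1,3,4}: W {1,2,4}->{1,2}; Y {1,3,4}->{3,4}
So after all 3 constraints: D(V) = {2,3,4,5}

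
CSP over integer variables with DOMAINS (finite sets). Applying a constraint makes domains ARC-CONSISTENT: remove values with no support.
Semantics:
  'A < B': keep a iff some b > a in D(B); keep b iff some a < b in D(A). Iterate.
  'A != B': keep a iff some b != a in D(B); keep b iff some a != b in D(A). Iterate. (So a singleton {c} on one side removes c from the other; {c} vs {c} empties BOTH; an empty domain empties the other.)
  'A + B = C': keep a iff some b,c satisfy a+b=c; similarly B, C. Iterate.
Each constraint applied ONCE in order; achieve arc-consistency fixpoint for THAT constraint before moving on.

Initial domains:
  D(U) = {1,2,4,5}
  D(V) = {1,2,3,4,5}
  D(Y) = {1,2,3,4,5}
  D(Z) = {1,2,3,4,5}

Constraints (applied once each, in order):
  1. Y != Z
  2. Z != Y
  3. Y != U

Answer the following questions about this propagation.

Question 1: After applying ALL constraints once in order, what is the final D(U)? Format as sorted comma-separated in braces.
Constraint 1 (Y != Z) on D(Y)={1,2,3,4,5} D(Z)={1,2,3,4,5}: no change
Constraint 2 (Z != Y) on D(Z)={1,2,3,4,5} D(Y)={1,2,3,4,5}: no change
Constraint 3 (Y != U) on D(Y)={1,2,3,4,5} D(U)={1,2,4,5}: no change
So after all 3 constraints: D(U) = {1,2,4,5}

Answer: {1,2,4,5}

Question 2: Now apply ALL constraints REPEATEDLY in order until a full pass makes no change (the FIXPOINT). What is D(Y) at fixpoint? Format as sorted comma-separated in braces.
Answer: {1,2,3,4,5}

Derivation:
pass 0 (initial): D(Y)={1,2,3,4,5}
pass 1: no change
Fixpoint after 1 passes: D(Y) = {1,2,3,4,5}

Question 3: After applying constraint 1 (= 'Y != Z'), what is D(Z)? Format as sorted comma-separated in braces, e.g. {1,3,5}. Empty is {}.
Answer: {1,2,3,4,5}

Derivation:
Constraint 1 (Y != Z) on D(Y)={1,2,3,4,5} D(Z)={1,2,3,4,5}: no change
So after constraint 1: D(Z) = {1,2,3,4,5}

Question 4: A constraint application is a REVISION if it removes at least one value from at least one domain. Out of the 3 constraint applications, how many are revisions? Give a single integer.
Constraint 1 (Y != Z) on D(Y)={1,2,3,4,5} D(Z)={1,2,3,4,5}: no change => not a revision
Constraint 2 (Z != Y) on D(Z)={1,2,3,4,5} D(Y)={1,2,3,4,5}: no change => not a revision
Constraint 3 (Y != U) on D(Y)={1,2,3,4,5} D(U)={1,2,4,5}: no change => not a revision
Total revisions = 0

Answer: 0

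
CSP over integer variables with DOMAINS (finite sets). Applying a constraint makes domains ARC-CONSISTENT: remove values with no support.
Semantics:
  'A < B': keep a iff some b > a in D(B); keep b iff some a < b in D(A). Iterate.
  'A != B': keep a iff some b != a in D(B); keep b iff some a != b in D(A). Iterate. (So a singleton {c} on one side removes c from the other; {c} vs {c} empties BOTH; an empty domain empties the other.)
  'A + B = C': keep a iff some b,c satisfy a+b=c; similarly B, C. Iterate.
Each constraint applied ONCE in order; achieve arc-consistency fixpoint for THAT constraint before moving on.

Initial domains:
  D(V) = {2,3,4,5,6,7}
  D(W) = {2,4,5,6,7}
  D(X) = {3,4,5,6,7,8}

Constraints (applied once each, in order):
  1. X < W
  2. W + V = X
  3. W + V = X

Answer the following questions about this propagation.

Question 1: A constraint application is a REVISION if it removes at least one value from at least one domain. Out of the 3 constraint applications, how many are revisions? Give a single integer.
Answer: 2

Derivation:
Constraint 1 (X < W) on D(X)={3,4,5,6,7,8} D(W)={2,4,5,6,7}: X {3,4,5,6,7,8}->{3,4,5,6}; W {2,4,5,6,7}->{4,5,6,7} => REVISION
Constraint 2 (W + V = X) on D(W)={4,5,6,7} D(V)={2,3,4,5,6,7} D(X)={3,4,5,6}: W {4,5,6,7}->{4}; V {2,3,4,5,6,7}->{2}; X {3,4,5,6}->{6} => REVISION
Constraint 3 (W + V = X) on D(W)={4} D(V)={2} D(X)={6}: no change => not a revision
Total revisions = 2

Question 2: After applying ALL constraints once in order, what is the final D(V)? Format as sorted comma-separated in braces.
Constraint 1 (X < W) on D(X)={3,4,5,6,7,8} D(W)={2,4,5,6,7}: X {3,4,5,6,7,8}->{3,4,5,6}; W {2,4,5,6,7}->{4,5,6,7}
Constraint 2 (W + V = X) on D(W)={4,5,6,7} D(V)={2,3,4,5,6,7} D(X)={3,4,5,6}: W {4,5,6,7}->{4}; V {2,3,4,5,6,7}->{2}; X {3,4,5,6}->{6}
Constraint 3 (W + V = X) on D(W)={4} D(V)={2} D(X)={6}: no change
So after all 3 constraints: D(V) = {2}

Answer: {2}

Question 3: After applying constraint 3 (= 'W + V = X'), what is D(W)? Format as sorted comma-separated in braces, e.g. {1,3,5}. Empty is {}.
Constraint 1 (X < W) on D(X)={3,4,5,6,7,8} D(W)={2,4,5,6,7}: X {3,4,5,6,7,8}->{3,4,5,6}; W {2,4,5,6,7}->{4,5,6,7}
Constraint 2 (W + V = X) on D(W)={4,5,6,7} D(V)={2,3,4,5,6,7} D(X)={3,4,5,6}: W {4,5,6,7}->{4}; V {2,3,4,5,6,7}->{2}; X {3,4,5,6}->{6}
Constraint 3 (W + V = X) on D(W)={4} D(V)={2} D(X)={6}: no change
So after constraint 3: D(W) = {4}

Answer: {4}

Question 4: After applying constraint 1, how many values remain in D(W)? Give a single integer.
Constraint 1 (X < W) on D(X)={3,4,5,6,7,8} D(W)={2,4,5,6,7}: X {3,4,5,6,7,8}->{3,4,5,6}; W {2,4,5,6,7}->{4,5,6,7}
So after constraint 1: D(W)={4,5,6,7}, size = 4

Answer: 4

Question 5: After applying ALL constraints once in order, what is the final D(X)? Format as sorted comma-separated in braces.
Answer: {6}

Derivation:
Constraint 1 (X < W) on D(X)={3,4,5,6,7,8} D(W)={2,4,5,6,7}: X {3,4,5,6,7,8}->{3,4,5,6}; W {2,4,5,6,7}->{4,5,6,7}
Constraint 2 (W + V = X) on D(W)={4,5,6,7} D(V)={2,3,4,5,6,7} D(X)={3,4,5,6}: W {4,5,6,7}->{4}; V {2,3,4,5,6,7}->{2}; X {3,4,5,6}->{6}
Constraint 3 (W + V = X) on D(W)={4} D(V)={2} D(X)={6}: no change
So after all 3 constraints: D(X) = {6}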